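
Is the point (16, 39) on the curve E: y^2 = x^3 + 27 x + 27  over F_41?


Check whether y^2 = x^3 + 27 x + 27 (mod 41) for (x, y) = (16, 39).
LHS: y^2 = 39^2 mod 41 = 4
RHS: x^3 + 27 x + 27 = 16^3 + 27*16 + 27 mod 41 = 4
LHS = RHS

Yes, on the curve


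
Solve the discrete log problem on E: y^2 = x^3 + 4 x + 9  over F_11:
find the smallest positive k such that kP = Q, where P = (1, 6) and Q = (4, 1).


Enumerate multiples of P until we hit Q = (4, 1):
  1P = (1, 6)
  2P = (3, 2)
  3P = (0, 3)
  4P = (8, 6)
  5P = (2, 5)
  6P = (9, 2)
  7P = (4, 1)
Match found at i = 7.

k = 7


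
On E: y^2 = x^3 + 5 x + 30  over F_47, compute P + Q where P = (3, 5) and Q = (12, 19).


P != Q, so use the chord formula.
s = (y2 - y1) / (x2 - x1) = (14) / (9) mod 47 = 12
x3 = s^2 - x1 - x2 mod 47 = 12^2 - 3 - 12 = 35
y3 = s (x1 - x3) - y1 mod 47 = 12 * (3 - 35) - 5 = 34

P + Q = (35, 34)


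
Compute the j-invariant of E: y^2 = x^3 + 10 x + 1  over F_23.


Delta = -16(4 a^3 + 27 b^2) mod 23 = 14
-1728 * (4 a)^3 = -1728 * (4*10)^3 mod 23 = 4
j = 4 * 14^(-1) mod 23 = 20

j = 20 (mod 23)


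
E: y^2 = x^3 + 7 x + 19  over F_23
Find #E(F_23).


For each x in F_23, count y with y^2 = x^3 + 7 x + 19 mod 23:
  x = 1: RHS = 4, y in [2, 21]  -> 2 point(s)
  x = 2: RHS = 18, y in [8, 15]  -> 2 point(s)
  x = 5: RHS = 18, y in [8, 15]  -> 2 point(s)
  x = 6: RHS = 1, y in [1, 22]  -> 2 point(s)
  x = 8: RHS = 12, y in [9, 14]  -> 2 point(s)
  x = 9: RHS = 6, y in [11, 12]  -> 2 point(s)
  x = 10: RHS = 8, y in [10, 13]  -> 2 point(s)
  x = 11: RHS = 1, y in [1, 22]  -> 2 point(s)
  x = 14: RHS = 9, y in [3, 20]  -> 2 point(s)
  x = 15: RHS = 3, y in [7, 16]  -> 2 point(s)
  x = 16: RHS = 18, y in [8, 15]  -> 2 point(s)
Affine points: 22. Add the point at infinity: total = 23.

#E(F_23) = 23


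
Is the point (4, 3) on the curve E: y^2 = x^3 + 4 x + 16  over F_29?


Check whether y^2 = x^3 + 4 x + 16 (mod 29) for (x, y) = (4, 3).
LHS: y^2 = 3^2 mod 29 = 9
RHS: x^3 + 4 x + 16 = 4^3 + 4*4 + 16 mod 29 = 9
LHS = RHS

Yes, on the curve


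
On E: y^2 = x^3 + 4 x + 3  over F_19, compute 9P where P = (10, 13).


k = 9 = 1001_2 (binary, LSB first: 1001)
Double-and-add from P = (10, 13):
  bit 0 = 1: acc = O + (10, 13) = (10, 13)
  bit 1 = 0: acc unchanged = (10, 13)
  bit 2 = 0: acc unchanged = (10, 13)
  bit 3 = 1: acc = (10, 13) + (3, 2) = (17, 14)

9P = (17, 14)


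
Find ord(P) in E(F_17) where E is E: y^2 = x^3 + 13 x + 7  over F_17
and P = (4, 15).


Compute successive multiples of P until we hit O:
  1P = (4, 15)
  2P = (11, 11)
  3P = (11, 6)
  4P = (4, 2)
  5P = O

ord(P) = 5


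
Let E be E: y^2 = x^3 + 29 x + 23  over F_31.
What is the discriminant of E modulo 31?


4 a^3 + 27 b^2 = 4*29^3 + 27*23^2 = 97556 + 14283 = 111839
Delta = -16 * (111839) = -1789424
Delta mod 31 = 20

Delta = 20 (mod 31)


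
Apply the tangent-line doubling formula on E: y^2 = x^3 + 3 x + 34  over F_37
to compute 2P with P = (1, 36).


Doubling: s = (3 x1^2 + a) / (2 y1)
s = (3*1^2 + 3) / (2*36) mod 37 = 34
x3 = s^2 - 2 x1 mod 37 = 34^2 - 2*1 = 7
y3 = s (x1 - x3) - y1 mod 37 = 34 * (1 - 7) - 36 = 19

2P = (7, 19)


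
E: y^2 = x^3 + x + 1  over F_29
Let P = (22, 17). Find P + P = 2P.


Doubling: s = (3 x1^2 + a) / (2 y1)
s = (3*22^2 + 1) / (2*17) mod 29 = 18
x3 = s^2 - 2 x1 mod 29 = 18^2 - 2*22 = 19
y3 = s (x1 - x3) - y1 mod 29 = 18 * (22 - 19) - 17 = 8

2P = (19, 8)


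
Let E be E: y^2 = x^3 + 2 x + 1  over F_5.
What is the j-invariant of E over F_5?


Delta = -16(4 a^3 + 27 b^2) mod 5 = 1
-1728 * (4 a)^3 = -1728 * (4*2)^3 mod 5 = 4
j = 4 * 1^(-1) mod 5 = 4

j = 4 (mod 5)


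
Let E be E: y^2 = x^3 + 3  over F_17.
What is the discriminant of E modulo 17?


4 a^3 + 27 b^2 = 4*0^3 + 27*3^2 = 0 + 243 = 243
Delta = -16 * (243) = -3888
Delta mod 17 = 5

Delta = 5 (mod 17)


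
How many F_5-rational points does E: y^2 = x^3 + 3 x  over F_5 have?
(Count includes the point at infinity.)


For each x in F_5, count y with y^2 = x^3 + 3 x + 0 mod 5:
  x = 0: RHS = 0, y in [0]  -> 1 point(s)
  x = 1: RHS = 4, y in [2, 3]  -> 2 point(s)
  x = 2: RHS = 4, y in [2, 3]  -> 2 point(s)
  x = 3: RHS = 1, y in [1, 4]  -> 2 point(s)
  x = 4: RHS = 1, y in [1, 4]  -> 2 point(s)
Affine points: 9. Add the point at infinity: total = 10.

#E(F_5) = 10


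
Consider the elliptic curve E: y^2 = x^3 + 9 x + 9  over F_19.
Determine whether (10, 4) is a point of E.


Check whether y^2 = x^3 + 9 x + 9 (mod 19) for (x, y) = (10, 4).
LHS: y^2 = 4^2 mod 19 = 16
RHS: x^3 + 9 x + 9 = 10^3 + 9*10 + 9 mod 19 = 16
LHS = RHS

Yes, on the curve


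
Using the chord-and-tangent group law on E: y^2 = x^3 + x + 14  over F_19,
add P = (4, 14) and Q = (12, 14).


P != Q, so use the chord formula.
s = (y2 - y1) / (x2 - x1) = (0) / (8) mod 19 = 0
x3 = s^2 - x1 - x2 mod 19 = 0^2 - 4 - 12 = 3
y3 = s (x1 - x3) - y1 mod 19 = 0 * (4 - 3) - 14 = 5

P + Q = (3, 5)


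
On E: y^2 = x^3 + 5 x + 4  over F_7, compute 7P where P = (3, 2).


k = 7 = 111_2 (binary, LSB first: 111)
Double-and-add from P = (3, 2):
  bit 0 = 1: acc = O + (3, 2) = (3, 2)
  bit 1 = 1: acc = (3, 2) + (2, 6) = (4, 2)
  bit 2 = 1: acc = (4, 2) + (0, 5) = (4, 5)

7P = (4, 5)


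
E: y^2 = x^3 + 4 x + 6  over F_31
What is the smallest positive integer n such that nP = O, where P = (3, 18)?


Compute successive multiples of P until we hit O:
  1P = (3, 18)
  2P = (25, 13)
  3P = (19, 11)
  4P = (19, 20)
  5P = (25, 18)
  6P = (3, 13)
  7P = O

ord(P) = 7


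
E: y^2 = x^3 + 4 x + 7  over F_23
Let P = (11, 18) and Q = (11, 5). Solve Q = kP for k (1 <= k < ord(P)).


Enumerate multiples of P until we hit Q = (11, 5):
  1P = (11, 18)
  2P = (4, 8)
  3P = (3, 0)
  4P = (4, 15)
  5P = (11, 5)
Match found at i = 5.

k = 5


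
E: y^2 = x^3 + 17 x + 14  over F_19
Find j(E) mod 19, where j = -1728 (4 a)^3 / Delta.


Delta = -16(4 a^3 + 27 b^2) mod 19 = 10
-1728 * (4 a)^3 = -1728 * (4*17)^3 mod 19 = 1
j = 1 * 10^(-1) mod 19 = 2

j = 2 (mod 19)


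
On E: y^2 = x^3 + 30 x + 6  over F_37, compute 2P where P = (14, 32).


Doubling: s = (3 x1^2 + a) / (2 y1)
s = (3*14^2 + 30) / (2*32) mod 37 = 27
x3 = s^2 - 2 x1 mod 37 = 27^2 - 2*14 = 35
y3 = s (x1 - x3) - y1 mod 37 = 27 * (14 - 35) - 32 = 30

2P = (35, 30)


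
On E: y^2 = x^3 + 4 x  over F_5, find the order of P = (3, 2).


Compute successive multiples of P until we hit O:
  1P = (3, 2)
  2P = (0, 0)
  3P = (3, 3)
  4P = O

ord(P) = 4


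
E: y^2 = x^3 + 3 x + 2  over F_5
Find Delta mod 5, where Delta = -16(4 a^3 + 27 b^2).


4 a^3 + 27 b^2 = 4*3^3 + 27*2^2 = 108 + 108 = 216
Delta = -16 * (216) = -3456
Delta mod 5 = 4

Delta = 4 (mod 5)


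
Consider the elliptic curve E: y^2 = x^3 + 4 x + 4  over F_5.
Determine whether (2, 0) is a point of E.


Check whether y^2 = x^3 + 4 x + 4 (mod 5) for (x, y) = (2, 0).
LHS: y^2 = 0^2 mod 5 = 0
RHS: x^3 + 4 x + 4 = 2^3 + 4*2 + 4 mod 5 = 0
LHS = RHS

Yes, on the curve


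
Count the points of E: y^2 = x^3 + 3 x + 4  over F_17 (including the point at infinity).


For each x in F_17, count y with y^2 = x^3 + 3 x + 4 mod 17:
  x = 0: RHS = 4, y in [2, 15]  -> 2 point(s)
  x = 1: RHS = 8, y in [5, 12]  -> 2 point(s)
  x = 2: RHS = 1, y in [1, 16]  -> 2 point(s)
  x = 5: RHS = 8, y in [5, 12]  -> 2 point(s)
  x = 6: RHS = 0, y in [0]  -> 1 point(s)
  x = 8: RHS = 13, y in [8, 9]  -> 2 point(s)
  x = 11: RHS = 8, y in [5, 12]  -> 2 point(s)
  x = 12: RHS = 0, y in [0]  -> 1 point(s)
  x = 13: RHS = 13, y in [8, 9]  -> 2 point(s)
  x = 14: RHS = 2, y in [6, 11]  -> 2 point(s)
  x = 16: RHS = 0, y in [0]  -> 1 point(s)
Affine points: 19. Add the point at infinity: total = 20.

#E(F_17) = 20


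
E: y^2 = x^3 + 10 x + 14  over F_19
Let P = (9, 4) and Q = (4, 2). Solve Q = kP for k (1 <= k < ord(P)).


Enumerate multiples of P until we hit Q = (4, 2):
  1P = (9, 4)
  2P = (17, 9)
  3P = (2, 17)
  4P = (13, 17)
  5P = (4, 17)
  6P = (12, 0)
  7P = (4, 2)
Match found at i = 7.

k = 7


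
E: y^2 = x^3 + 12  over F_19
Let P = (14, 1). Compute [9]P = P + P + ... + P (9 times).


k = 9 = 1001_2 (binary, LSB first: 1001)
Double-and-add from P = (14, 1):
  bit 0 = 1: acc = O + (14, 1) = (14, 1)
  bit 1 = 0: acc unchanged = (14, 1)
  bit 2 = 0: acc unchanged = (14, 1)
  bit 3 = 1: acc = (14, 1) + (10, 9) = (18, 7)

9P = (18, 7)


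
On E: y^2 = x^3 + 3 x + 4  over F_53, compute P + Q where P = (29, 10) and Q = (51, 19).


P != Q, so use the chord formula.
s = (y2 - y1) / (x2 - x1) = (9) / (22) mod 53 = 51
x3 = s^2 - x1 - x2 mod 53 = 51^2 - 29 - 51 = 30
y3 = s (x1 - x3) - y1 mod 53 = 51 * (29 - 30) - 10 = 45

P + Q = (30, 45)


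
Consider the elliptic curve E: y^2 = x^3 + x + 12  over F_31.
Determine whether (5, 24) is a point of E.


Check whether y^2 = x^3 + 1 x + 12 (mod 31) for (x, y) = (5, 24).
LHS: y^2 = 24^2 mod 31 = 18
RHS: x^3 + 1 x + 12 = 5^3 + 1*5 + 12 mod 31 = 18
LHS = RHS

Yes, on the curve


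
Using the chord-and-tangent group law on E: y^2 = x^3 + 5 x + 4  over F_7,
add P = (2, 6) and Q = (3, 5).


P != Q, so use the chord formula.
s = (y2 - y1) / (x2 - x1) = (6) / (1) mod 7 = 6
x3 = s^2 - x1 - x2 mod 7 = 6^2 - 2 - 3 = 3
y3 = s (x1 - x3) - y1 mod 7 = 6 * (2 - 3) - 6 = 2

P + Q = (3, 2)


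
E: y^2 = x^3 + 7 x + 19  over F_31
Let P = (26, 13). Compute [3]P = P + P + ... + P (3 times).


k = 3 = 11_2 (binary, LSB first: 11)
Double-and-add from P = (26, 13):
  bit 0 = 1: acc = O + (26, 13) = (26, 13)
  bit 1 = 1: acc = (26, 13) + (26, 18) = O

3P = O


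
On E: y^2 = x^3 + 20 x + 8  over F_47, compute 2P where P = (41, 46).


Doubling: s = (3 x1^2 + a) / (2 y1)
s = (3*41^2 + 20) / (2*46) mod 47 = 30
x3 = s^2 - 2 x1 mod 47 = 30^2 - 2*41 = 19
y3 = s (x1 - x3) - y1 mod 47 = 30 * (41 - 19) - 46 = 3

2P = (19, 3)


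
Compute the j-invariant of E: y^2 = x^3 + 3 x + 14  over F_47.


Delta = -16(4 a^3 + 27 b^2) mod 47 = 33
-1728 * (4 a)^3 = -1728 * (4*3)^3 mod 47 = 20
j = 20 * 33^(-1) mod 47 = 12

j = 12 (mod 47)


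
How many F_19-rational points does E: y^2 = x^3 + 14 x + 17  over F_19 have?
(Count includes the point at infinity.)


For each x in F_19, count y with y^2 = x^3 + 14 x + 17 mod 19:
  x = 0: RHS = 17, y in [6, 13]  -> 2 point(s)
  x = 4: RHS = 4, y in [2, 17]  -> 2 point(s)
  x = 9: RHS = 17, y in [6, 13]  -> 2 point(s)
  x = 10: RHS = 17, y in [6, 13]  -> 2 point(s)
  x = 11: RHS = 1, y in [1, 18]  -> 2 point(s)
  x = 15: RHS = 11, y in [7, 12]  -> 2 point(s)
  x = 16: RHS = 5, y in [9, 10]  -> 2 point(s)
  x = 17: RHS = 0, y in [0]  -> 1 point(s)
Affine points: 15. Add the point at infinity: total = 16.

#E(F_19) = 16


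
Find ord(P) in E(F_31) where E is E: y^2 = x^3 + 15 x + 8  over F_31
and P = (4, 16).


Compute successive multiples of P until we hit O:
  1P = (4, 16)
  2P = (24, 26)
  3P = (11, 27)
  4P = (21, 6)
  5P = (16, 2)
  6P = (27, 16)
  7P = (0, 15)
  8P = (29, 1)
  ... (continuing to 30P)
  30P = O

ord(P) = 30


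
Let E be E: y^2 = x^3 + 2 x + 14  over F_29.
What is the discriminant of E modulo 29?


4 a^3 + 27 b^2 = 4*2^3 + 27*14^2 = 32 + 5292 = 5324
Delta = -16 * (5324) = -85184
Delta mod 29 = 18

Delta = 18 (mod 29)


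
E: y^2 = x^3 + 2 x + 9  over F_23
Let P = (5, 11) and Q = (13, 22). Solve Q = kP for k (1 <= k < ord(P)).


Enumerate multiples of P until we hit Q = (13, 22):
  1P = (5, 11)
  2P = (8, 13)
  3P = (13, 22)
Match found at i = 3.

k = 3


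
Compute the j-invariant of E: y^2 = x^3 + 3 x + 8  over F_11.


Delta = -16(4 a^3 + 27 b^2) mod 11 = 5
-1728 * (4 a)^3 = -1728 * (4*3)^3 mod 11 = 10
j = 10 * 5^(-1) mod 11 = 2

j = 2 (mod 11)


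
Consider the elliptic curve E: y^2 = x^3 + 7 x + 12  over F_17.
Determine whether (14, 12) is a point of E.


Check whether y^2 = x^3 + 7 x + 12 (mod 17) for (x, y) = (14, 12).
LHS: y^2 = 12^2 mod 17 = 8
RHS: x^3 + 7 x + 12 = 14^3 + 7*14 + 12 mod 17 = 15
LHS != RHS

No, not on the curve


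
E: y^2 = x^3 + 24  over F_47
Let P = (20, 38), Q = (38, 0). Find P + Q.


P != Q, so use the chord formula.
s = (y2 - y1) / (x2 - x1) = (9) / (18) mod 47 = 24
x3 = s^2 - x1 - x2 mod 47 = 24^2 - 20 - 38 = 1
y3 = s (x1 - x3) - y1 mod 47 = 24 * (20 - 1) - 38 = 42

P + Q = (1, 42)


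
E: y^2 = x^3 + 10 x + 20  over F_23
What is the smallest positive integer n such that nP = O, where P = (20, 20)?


Compute successive multiples of P until we hit O:
  1P = (20, 20)
  2P = (14, 12)
  3P = (1, 13)
  4P = (18, 11)
  5P = (11, 9)
  6P = (4, 20)
  7P = (22, 3)
  8P = (13, 1)
  ... (continuing to 27P)
  27P = O

ord(P) = 27


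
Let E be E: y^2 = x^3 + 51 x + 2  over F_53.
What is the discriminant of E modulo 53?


4 a^3 + 27 b^2 = 4*51^3 + 27*2^2 = 530604 + 108 = 530712
Delta = -16 * (530712) = -8491392
Delta mod 53 = 3

Delta = 3 (mod 53)


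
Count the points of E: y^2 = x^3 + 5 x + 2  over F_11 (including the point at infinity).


For each x in F_11, count y with y^2 = x^3 + 5 x + 2 mod 11:
  x = 2: RHS = 9, y in [3, 8]  -> 2 point(s)
  x = 3: RHS = 0, y in [0]  -> 1 point(s)
  x = 4: RHS = 9, y in [3, 8]  -> 2 point(s)
  x = 5: RHS = 9, y in [3, 8]  -> 2 point(s)
  x = 8: RHS = 4, y in [2, 9]  -> 2 point(s)
Affine points: 9. Add the point at infinity: total = 10.

#E(F_11) = 10


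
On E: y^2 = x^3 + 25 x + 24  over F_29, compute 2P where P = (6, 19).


Doubling: s = (3 x1^2 + a) / (2 y1)
s = (3*6^2 + 25) / (2*19) mod 29 = 18
x3 = s^2 - 2 x1 mod 29 = 18^2 - 2*6 = 22
y3 = s (x1 - x3) - y1 mod 29 = 18 * (6 - 22) - 19 = 12

2P = (22, 12)


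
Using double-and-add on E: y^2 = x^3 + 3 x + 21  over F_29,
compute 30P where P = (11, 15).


k = 30 = 11110_2 (binary, LSB first: 01111)
Double-and-add from P = (11, 15):
  bit 0 = 0: acc unchanged = O
  bit 1 = 1: acc = O + (12, 25) = (12, 25)
  bit 2 = 1: acc = (12, 25) + (5, 4) = (21, 6)
  bit 3 = 1: acc = (21, 6) + (18, 7) = (3, 17)
  bit 4 = 1: acc = (3, 17) + (13, 16) = (22, 11)

30P = (22, 11)


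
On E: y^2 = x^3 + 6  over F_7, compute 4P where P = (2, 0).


k = 4 = 100_2 (binary, LSB first: 001)
Double-and-add from P = (2, 0):
  bit 0 = 0: acc unchanged = O
  bit 1 = 0: acc unchanged = O
  bit 2 = 1: acc = O + O = O

4P = O


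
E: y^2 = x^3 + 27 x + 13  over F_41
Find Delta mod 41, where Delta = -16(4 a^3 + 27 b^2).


4 a^3 + 27 b^2 = 4*27^3 + 27*13^2 = 78732 + 4563 = 83295
Delta = -16 * (83295) = -1332720
Delta mod 41 = 26

Delta = 26 (mod 41)


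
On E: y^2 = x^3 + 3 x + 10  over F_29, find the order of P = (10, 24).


Compute successive multiples of P until we hit O:
  1P = (10, 24)
  2P = (22, 9)
  3P = (4, 12)
  4P = (19, 16)
  5P = (28, 21)
  6P = (16, 6)
  7P = (12, 11)
  8P = (13, 10)
  ... (continuing to 29P)
  29P = O

ord(P) = 29


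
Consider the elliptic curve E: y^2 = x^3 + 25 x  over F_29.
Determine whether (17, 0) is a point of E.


Check whether y^2 = x^3 + 25 x + 0 (mod 29) for (x, y) = (17, 0).
LHS: y^2 = 0^2 mod 29 = 0
RHS: x^3 + 25 x + 0 = 17^3 + 25*17 + 0 mod 29 = 2
LHS != RHS

No, not on the curve


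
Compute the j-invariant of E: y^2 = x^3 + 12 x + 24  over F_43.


Delta = -16(4 a^3 + 27 b^2) mod 43 = 13
-1728 * (4 a)^3 = -1728 * (4*12)^3 mod 43 = 32
j = 32 * 13^(-1) mod 43 = 19

j = 19 (mod 43)


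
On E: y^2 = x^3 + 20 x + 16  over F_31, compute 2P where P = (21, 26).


Doubling: s = (3 x1^2 + a) / (2 y1)
s = (3*21^2 + 20) / (2*26) mod 31 = 30
x3 = s^2 - 2 x1 mod 31 = 30^2 - 2*21 = 21
y3 = s (x1 - x3) - y1 mod 31 = 30 * (21 - 21) - 26 = 5

2P = (21, 5)


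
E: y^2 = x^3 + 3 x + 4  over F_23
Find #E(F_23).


For each x in F_23, count y with y^2 = x^3 + 3 x + 4 mod 23:
  x = 0: RHS = 4, y in [2, 21]  -> 2 point(s)
  x = 1: RHS = 8, y in [10, 13]  -> 2 point(s)
  x = 2: RHS = 18, y in [8, 15]  -> 2 point(s)
  x = 5: RHS = 6, y in [11, 12]  -> 2 point(s)
  x = 6: RHS = 8, y in [10, 13]  -> 2 point(s)
  x = 7: RHS = 0, y in [0]  -> 1 point(s)
  x = 9: RHS = 1, y in [1, 22]  -> 2 point(s)
  x = 13: RHS = 9, y in [3, 20]  -> 2 point(s)
  x = 16: RHS = 8, y in [10, 13]  -> 2 point(s)
  x = 17: RHS = 0, y in [0]  -> 1 point(s)
  x = 18: RHS = 2, y in [5, 18]  -> 2 point(s)
  x = 21: RHS = 13, y in [6, 17]  -> 2 point(s)
  x = 22: RHS = 0, y in [0]  -> 1 point(s)
Affine points: 23. Add the point at infinity: total = 24.

#E(F_23) = 24


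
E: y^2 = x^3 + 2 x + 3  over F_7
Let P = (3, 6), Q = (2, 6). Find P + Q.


P != Q, so use the chord formula.
s = (y2 - y1) / (x2 - x1) = (0) / (6) mod 7 = 0
x3 = s^2 - x1 - x2 mod 7 = 0^2 - 3 - 2 = 2
y3 = s (x1 - x3) - y1 mod 7 = 0 * (3 - 2) - 6 = 1

P + Q = (2, 1)


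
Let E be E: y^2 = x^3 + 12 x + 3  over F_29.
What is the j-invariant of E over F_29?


Delta = -16(4 a^3 + 27 b^2) mod 29 = 12
-1728 * (4 a)^3 = -1728 * (4*12)^3 mod 29 = 6
j = 6 * 12^(-1) mod 29 = 15

j = 15 (mod 29)


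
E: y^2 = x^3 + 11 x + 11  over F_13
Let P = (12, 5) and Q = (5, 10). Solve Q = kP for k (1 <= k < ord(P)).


Enumerate multiples of P until we hit Q = (5, 10):
  1P = (12, 5)
  2P = (5, 10)
Match found at i = 2.

k = 2


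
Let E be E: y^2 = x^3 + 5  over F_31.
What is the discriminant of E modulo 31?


4 a^3 + 27 b^2 = 4*0^3 + 27*5^2 = 0 + 675 = 675
Delta = -16 * (675) = -10800
Delta mod 31 = 19

Delta = 19 (mod 31)


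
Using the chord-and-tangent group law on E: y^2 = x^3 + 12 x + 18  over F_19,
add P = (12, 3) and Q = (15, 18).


P != Q, so use the chord formula.
s = (y2 - y1) / (x2 - x1) = (15) / (3) mod 19 = 5
x3 = s^2 - x1 - x2 mod 19 = 5^2 - 12 - 15 = 17
y3 = s (x1 - x3) - y1 mod 19 = 5 * (12 - 17) - 3 = 10

P + Q = (17, 10)


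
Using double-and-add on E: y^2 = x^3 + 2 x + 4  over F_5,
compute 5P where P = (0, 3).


k = 5 = 101_2 (binary, LSB first: 101)
Double-and-add from P = (0, 3):
  bit 0 = 1: acc = O + (0, 3) = (0, 3)
  bit 1 = 0: acc unchanged = (0, 3)
  bit 2 = 1: acc = (0, 3) + (2, 1) = (4, 1)

5P = (4, 1)


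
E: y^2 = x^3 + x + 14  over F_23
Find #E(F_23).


For each x in F_23, count y with y^2 = x^3 + 1 x + 14 mod 23:
  x = 1: RHS = 16, y in [4, 19]  -> 2 point(s)
  x = 2: RHS = 1, y in [1, 22]  -> 2 point(s)
  x = 4: RHS = 13, y in [6, 17]  -> 2 point(s)
  x = 5: RHS = 6, y in [11, 12]  -> 2 point(s)
  x = 6: RHS = 6, y in [11, 12]  -> 2 point(s)
  x = 9: RHS = 16, y in [4, 19]  -> 2 point(s)
  x = 10: RHS = 12, y in [9, 14]  -> 2 point(s)
  x = 12: RHS = 6, y in [11, 12]  -> 2 point(s)
  x = 13: RHS = 16, y in [4, 19]  -> 2 point(s)
  x = 14: RHS = 12, y in [9, 14]  -> 2 point(s)
  x = 15: RHS = 0, y in [0]  -> 1 point(s)
  x = 16: RHS = 9, y in [3, 20]  -> 2 point(s)
  x = 21: RHS = 4, y in [2, 21]  -> 2 point(s)
  x = 22: RHS = 12, y in [9, 14]  -> 2 point(s)
Affine points: 27. Add the point at infinity: total = 28.

#E(F_23) = 28


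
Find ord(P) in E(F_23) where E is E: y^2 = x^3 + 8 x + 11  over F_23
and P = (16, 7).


Compute successive multiples of P until we hit O:
  1P = (16, 7)
  2P = (17, 0)
  3P = (16, 16)
  4P = O

ord(P) = 4


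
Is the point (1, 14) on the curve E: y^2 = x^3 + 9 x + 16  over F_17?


Check whether y^2 = x^3 + 9 x + 16 (mod 17) for (x, y) = (1, 14).
LHS: y^2 = 14^2 mod 17 = 9
RHS: x^3 + 9 x + 16 = 1^3 + 9*1 + 16 mod 17 = 9
LHS = RHS

Yes, on the curve


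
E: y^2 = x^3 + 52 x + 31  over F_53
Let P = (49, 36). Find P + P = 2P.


Doubling: s = (3 x1^2 + a) / (2 y1)
s = (3*49^2 + 52) / (2*36) mod 53 = 22
x3 = s^2 - 2 x1 mod 53 = 22^2 - 2*49 = 15
y3 = s (x1 - x3) - y1 mod 53 = 22 * (49 - 15) - 36 = 23

2P = (15, 23)


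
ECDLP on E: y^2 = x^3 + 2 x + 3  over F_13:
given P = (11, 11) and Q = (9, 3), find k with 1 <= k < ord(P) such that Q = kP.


Enumerate multiples of P until we hit Q = (9, 3):
  1P = (11, 11)
  2P = (0, 9)
  3P = (3, 7)
  4P = (9, 3)
Match found at i = 4.

k = 4


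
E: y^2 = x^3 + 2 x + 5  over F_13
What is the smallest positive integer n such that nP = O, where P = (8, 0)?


Compute successive multiples of P until we hit O:
  1P = (8, 0)
  2P = O

ord(P) = 2


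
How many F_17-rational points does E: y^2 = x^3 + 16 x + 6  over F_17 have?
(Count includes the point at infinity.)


For each x in F_17, count y with y^2 = x^3 + 16 x + 6 mod 17:
  x = 3: RHS = 13, y in [8, 9]  -> 2 point(s)
  x = 4: RHS = 15, y in [7, 10]  -> 2 point(s)
  x = 7: RHS = 2, y in [6, 11]  -> 2 point(s)
  x = 8: RHS = 0, y in [0]  -> 1 point(s)
  x = 11: RHS = 0, y in [0]  -> 1 point(s)
  x = 14: RHS = 16, y in [4, 13]  -> 2 point(s)
  x = 15: RHS = 0, y in [0]  -> 1 point(s)
Affine points: 11. Add the point at infinity: total = 12.

#E(F_17) = 12


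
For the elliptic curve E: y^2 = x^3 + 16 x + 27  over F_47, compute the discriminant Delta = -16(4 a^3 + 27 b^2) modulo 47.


4 a^3 + 27 b^2 = 4*16^3 + 27*27^2 = 16384 + 19683 = 36067
Delta = -16 * (36067) = -577072
Delta mod 47 = 41

Delta = 41 (mod 47)


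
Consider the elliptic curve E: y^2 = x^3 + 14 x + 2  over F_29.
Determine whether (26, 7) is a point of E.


Check whether y^2 = x^3 + 14 x + 2 (mod 29) for (x, y) = (26, 7).
LHS: y^2 = 7^2 mod 29 = 20
RHS: x^3 + 14 x + 2 = 26^3 + 14*26 + 2 mod 29 = 20
LHS = RHS

Yes, on the curve


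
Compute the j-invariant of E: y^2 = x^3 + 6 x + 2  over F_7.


Delta = -16(4 a^3 + 27 b^2) mod 7 = 2
-1728 * (4 a)^3 = -1728 * (4*6)^3 mod 7 = 6
j = 6 * 2^(-1) mod 7 = 3

j = 3 (mod 7)


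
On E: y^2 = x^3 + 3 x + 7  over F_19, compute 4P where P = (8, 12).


k = 4 = 100_2 (binary, LSB first: 001)
Double-and-add from P = (8, 12):
  bit 0 = 0: acc unchanged = O
  bit 1 = 0: acc unchanged = O
  bit 2 = 1: acc = O + (15, 11) = (15, 11)

4P = (15, 11)


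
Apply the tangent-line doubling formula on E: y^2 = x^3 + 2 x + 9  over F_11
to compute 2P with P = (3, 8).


Doubling: s = (3 x1^2 + a) / (2 y1)
s = (3*3^2 + 2) / (2*8) mod 11 = 8
x3 = s^2 - 2 x1 mod 11 = 8^2 - 2*3 = 3
y3 = s (x1 - x3) - y1 mod 11 = 8 * (3 - 3) - 8 = 3

2P = (3, 3)


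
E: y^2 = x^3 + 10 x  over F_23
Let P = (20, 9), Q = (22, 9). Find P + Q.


P != Q, so use the chord formula.
s = (y2 - y1) / (x2 - x1) = (0) / (2) mod 23 = 0
x3 = s^2 - x1 - x2 mod 23 = 0^2 - 20 - 22 = 4
y3 = s (x1 - x3) - y1 mod 23 = 0 * (20 - 4) - 9 = 14

P + Q = (4, 14)


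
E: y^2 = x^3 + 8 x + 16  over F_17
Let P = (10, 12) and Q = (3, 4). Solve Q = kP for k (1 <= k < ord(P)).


Enumerate multiples of P until we hit Q = (3, 4):
  1P = (10, 12)
  2P = (12, 2)
  3P = (3, 4)
Match found at i = 3.

k = 3


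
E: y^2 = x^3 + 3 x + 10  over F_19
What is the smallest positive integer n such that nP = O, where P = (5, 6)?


Compute successive multiples of P until we hit O:
  1P = (5, 6)
  2P = (18, 14)
  3P = (2, 9)
  4P = (13, 2)
  5P = (6, 4)
  6P = (12, 8)
  7P = (11, 14)
  8P = (9, 14)
  ... (continuing to 17P)
  17P = O

ord(P) = 17


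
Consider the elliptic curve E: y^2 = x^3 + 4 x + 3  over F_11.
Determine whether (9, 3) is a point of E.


Check whether y^2 = x^3 + 4 x + 3 (mod 11) for (x, y) = (9, 3).
LHS: y^2 = 3^2 mod 11 = 9
RHS: x^3 + 4 x + 3 = 9^3 + 4*9 + 3 mod 11 = 9
LHS = RHS

Yes, on the curve


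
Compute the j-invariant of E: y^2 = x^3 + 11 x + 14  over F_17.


Delta = -16(4 a^3 + 27 b^2) mod 17 = 8
-1728 * (4 a)^3 = -1728 * (4*11)^3 mod 17 = 16
j = 16 * 8^(-1) mod 17 = 2

j = 2 (mod 17)


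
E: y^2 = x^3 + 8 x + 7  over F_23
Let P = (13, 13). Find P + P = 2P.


Doubling: s = (3 x1^2 + a) / (2 y1)
s = (3*13^2 + 8) / (2*13) mod 23 = 3
x3 = s^2 - 2 x1 mod 23 = 3^2 - 2*13 = 6
y3 = s (x1 - x3) - y1 mod 23 = 3 * (13 - 6) - 13 = 8

2P = (6, 8)


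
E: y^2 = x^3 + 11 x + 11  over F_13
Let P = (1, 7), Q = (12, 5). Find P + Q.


P != Q, so use the chord formula.
s = (y2 - y1) / (x2 - x1) = (11) / (11) mod 13 = 1
x3 = s^2 - x1 - x2 mod 13 = 1^2 - 1 - 12 = 1
y3 = s (x1 - x3) - y1 mod 13 = 1 * (1 - 1) - 7 = 6

P + Q = (1, 6)


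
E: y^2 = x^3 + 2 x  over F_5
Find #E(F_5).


For each x in F_5, count y with y^2 = x^3 + 2 x + 0 mod 5:
  x = 0: RHS = 0, y in [0]  -> 1 point(s)
Affine points: 1. Add the point at infinity: total = 2.

#E(F_5) = 2


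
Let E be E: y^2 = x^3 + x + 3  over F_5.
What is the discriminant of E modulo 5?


4 a^3 + 27 b^2 = 4*1^3 + 27*3^2 = 4 + 243 = 247
Delta = -16 * (247) = -3952
Delta mod 5 = 3

Delta = 3 (mod 5)


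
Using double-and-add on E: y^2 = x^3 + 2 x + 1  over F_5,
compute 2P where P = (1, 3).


k = 2 = 10_2 (binary, LSB first: 01)
Double-and-add from P = (1, 3):
  bit 0 = 0: acc unchanged = O
  bit 1 = 1: acc = O + (3, 2) = (3, 2)

2P = (3, 2)


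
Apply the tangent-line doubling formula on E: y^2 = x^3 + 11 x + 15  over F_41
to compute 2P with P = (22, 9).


Doubling: s = (3 x1^2 + a) / (2 y1)
s = (3*22^2 + 11) / (2*9) mod 41 = 38
x3 = s^2 - 2 x1 mod 41 = 38^2 - 2*22 = 6
y3 = s (x1 - x3) - y1 mod 41 = 38 * (22 - 6) - 9 = 25

2P = (6, 25)


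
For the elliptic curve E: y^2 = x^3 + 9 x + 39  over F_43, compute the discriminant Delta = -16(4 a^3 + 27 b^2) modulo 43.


4 a^3 + 27 b^2 = 4*9^3 + 27*39^2 = 2916 + 41067 = 43983
Delta = -16 * (43983) = -703728
Delta mod 43 = 10

Delta = 10 (mod 43)


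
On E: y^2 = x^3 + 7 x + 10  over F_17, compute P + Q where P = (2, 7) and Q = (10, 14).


P != Q, so use the chord formula.
s = (y2 - y1) / (x2 - x1) = (7) / (8) mod 17 = 3
x3 = s^2 - x1 - x2 mod 17 = 3^2 - 2 - 10 = 14
y3 = s (x1 - x3) - y1 mod 17 = 3 * (2 - 14) - 7 = 8

P + Q = (14, 8)


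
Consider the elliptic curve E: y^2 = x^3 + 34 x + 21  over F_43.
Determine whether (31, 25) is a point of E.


Check whether y^2 = x^3 + 34 x + 21 (mod 43) for (x, y) = (31, 25).
LHS: y^2 = 25^2 mod 43 = 23
RHS: x^3 + 34 x + 21 = 31^3 + 34*31 + 21 mod 43 = 35
LHS != RHS

No, not on the curve


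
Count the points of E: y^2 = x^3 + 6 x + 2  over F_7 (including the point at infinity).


For each x in F_7, count y with y^2 = x^3 + 6 x + 2 mod 7:
  x = 0: RHS = 2, y in [3, 4]  -> 2 point(s)
  x = 1: RHS = 2, y in [3, 4]  -> 2 point(s)
  x = 2: RHS = 1, y in [1, 6]  -> 2 point(s)
  x = 6: RHS = 2, y in [3, 4]  -> 2 point(s)
Affine points: 8. Add the point at infinity: total = 9.

#E(F_7) = 9


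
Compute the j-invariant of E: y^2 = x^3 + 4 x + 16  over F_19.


Delta = -16(4 a^3 + 27 b^2) mod 19 = 15
-1728 * (4 a)^3 = -1728 * (4*4)^3 mod 19 = 11
j = 11 * 15^(-1) mod 19 = 2

j = 2 (mod 19)


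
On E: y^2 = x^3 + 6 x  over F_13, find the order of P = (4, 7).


Compute successive multiples of P until we hit O:
  1P = (4, 7)
  2P = (9, 9)
  3P = (9, 4)
  4P = (4, 6)
  5P = O

ord(P) = 5


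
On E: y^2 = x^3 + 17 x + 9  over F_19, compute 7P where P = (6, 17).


k = 7 = 111_2 (binary, LSB first: 111)
Double-and-add from P = (6, 17):
  bit 0 = 1: acc = O + (6, 17) = (6, 17)
  bit 1 = 1: acc = (6, 17) + (11, 11) = (8, 12)
  bit 2 = 1: acc = (8, 12) + (16, 8) = (0, 3)

7P = (0, 3)


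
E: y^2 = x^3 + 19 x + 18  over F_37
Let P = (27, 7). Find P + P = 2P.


Doubling: s = (3 x1^2 + a) / (2 y1)
s = (3*27^2 + 19) / (2*7) mod 37 = 36
x3 = s^2 - 2 x1 mod 37 = 36^2 - 2*27 = 21
y3 = s (x1 - x3) - y1 mod 37 = 36 * (27 - 21) - 7 = 24

2P = (21, 24)


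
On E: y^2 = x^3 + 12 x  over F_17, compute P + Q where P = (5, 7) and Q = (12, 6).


P != Q, so use the chord formula.
s = (y2 - y1) / (x2 - x1) = (16) / (7) mod 17 = 12
x3 = s^2 - x1 - x2 mod 17 = 12^2 - 5 - 12 = 8
y3 = s (x1 - x3) - y1 mod 17 = 12 * (5 - 8) - 7 = 8

P + Q = (8, 8)


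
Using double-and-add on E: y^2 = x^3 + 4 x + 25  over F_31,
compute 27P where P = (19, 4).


k = 27 = 11011_2 (binary, LSB first: 11011)
Double-and-add from P = (19, 4):
  bit 0 = 1: acc = O + (19, 4) = (19, 4)
  bit 1 = 1: acc = (19, 4) + (26, 2) = (0, 26)
  bit 2 = 0: acc unchanged = (0, 26)
  bit 3 = 1: acc = (0, 26) + (3, 23) = (29, 3)
  bit 4 = 1: acc = (29, 3) + (25, 8) = (27, 10)

27P = (27, 10)


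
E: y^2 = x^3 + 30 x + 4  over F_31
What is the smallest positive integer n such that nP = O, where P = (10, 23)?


Compute successive multiples of P until we hit O:
  1P = (10, 23)
  2P = (30, 2)
  3P = (30, 29)
  4P = (10, 8)
  5P = O

ord(P) = 5


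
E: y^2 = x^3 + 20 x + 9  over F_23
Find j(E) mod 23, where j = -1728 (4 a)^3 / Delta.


Delta = -16(4 a^3 + 27 b^2) mod 23 = 17
-1728 * (4 a)^3 = -1728 * (4*20)^3 mod 23 = 9
j = 9 * 17^(-1) mod 23 = 10

j = 10 (mod 23)


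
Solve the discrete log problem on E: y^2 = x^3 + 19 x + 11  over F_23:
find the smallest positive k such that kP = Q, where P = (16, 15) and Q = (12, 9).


Enumerate multiples of P until we hit Q = (12, 9):
  1P = (16, 15)
  2P = (7, 21)
  3P = (3, 7)
  4P = (12, 14)
  5P = (8, 10)
  6P = (17, 16)
  7P = (14, 10)
  8P = (5, 1)
  9P = (4, 17)
  10P = (19, 20)
  11P = (1, 10)
  12P = (1, 13)
  13P = (19, 3)
  14P = (4, 6)
  15P = (5, 22)
  16P = (14, 13)
  17P = (17, 7)
  18P = (8, 13)
  19P = (12, 9)
Match found at i = 19.

k = 19


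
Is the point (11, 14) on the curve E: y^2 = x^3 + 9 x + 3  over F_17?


Check whether y^2 = x^3 + 9 x + 3 (mod 17) for (x, y) = (11, 14).
LHS: y^2 = 14^2 mod 17 = 9
RHS: x^3 + 9 x + 3 = 11^3 + 9*11 + 3 mod 17 = 5
LHS != RHS

No, not on the curve


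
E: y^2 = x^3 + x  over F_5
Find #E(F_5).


For each x in F_5, count y with y^2 = x^3 + 1 x + 0 mod 5:
  x = 0: RHS = 0, y in [0]  -> 1 point(s)
  x = 2: RHS = 0, y in [0]  -> 1 point(s)
  x = 3: RHS = 0, y in [0]  -> 1 point(s)
Affine points: 3. Add the point at infinity: total = 4.

#E(F_5) = 4


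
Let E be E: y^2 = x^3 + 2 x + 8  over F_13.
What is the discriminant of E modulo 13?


4 a^3 + 27 b^2 = 4*2^3 + 27*8^2 = 32 + 1728 = 1760
Delta = -16 * (1760) = -28160
Delta mod 13 = 11

Delta = 11 (mod 13)


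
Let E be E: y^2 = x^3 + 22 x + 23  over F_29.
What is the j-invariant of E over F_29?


Delta = -16(4 a^3 + 27 b^2) mod 29 = 20
-1728 * (4 a)^3 = -1728 * (4*22)^3 mod 29 = 12
j = 12 * 20^(-1) mod 29 = 18

j = 18 (mod 29)


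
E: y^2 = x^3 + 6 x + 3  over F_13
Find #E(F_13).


For each x in F_13, count y with y^2 = x^3 + 6 x + 3 mod 13:
  x = 0: RHS = 3, y in [4, 9]  -> 2 point(s)
  x = 1: RHS = 10, y in [6, 7]  -> 2 point(s)
  x = 2: RHS = 10, y in [6, 7]  -> 2 point(s)
  x = 3: RHS = 9, y in [3, 10]  -> 2 point(s)
  x = 4: RHS = 0, y in [0]  -> 1 point(s)
  x = 8: RHS = 4, y in [2, 11]  -> 2 point(s)
  x = 10: RHS = 10, y in [6, 7]  -> 2 point(s)
  x = 11: RHS = 9, y in [3, 10]  -> 2 point(s)
  x = 12: RHS = 9, y in [3, 10]  -> 2 point(s)
Affine points: 17. Add the point at infinity: total = 18.

#E(F_13) = 18


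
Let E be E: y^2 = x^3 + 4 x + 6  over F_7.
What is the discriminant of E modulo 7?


4 a^3 + 27 b^2 = 4*4^3 + 27*6^2 = 256 + 972 = 1228
Delta = -16 * (1228) = -19648
Delta mod 7 = 1

Delta = 1 (mod 7)


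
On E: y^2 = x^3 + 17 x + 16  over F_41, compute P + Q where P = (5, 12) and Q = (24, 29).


P != Q, so use the chord formula.
s = (y2 - y1) / (x2 - x1) = (17) / (19) mod 41 = 16
x3 = s^2 - x1 - x2 mod 41 = 16^2 - 5 - 24 = 22
y3 = s (x1 - x3) - y1 mod 41 = 16 * (5 - 22) - 12 = 3

P + Q = (22, 3)


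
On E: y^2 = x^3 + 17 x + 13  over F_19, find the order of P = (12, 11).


Compute successive multiples of P until we hit O:
  1P = (12, 11)
  2P = (11, 12)
  3P = (16, 12)
  4P = (16, 7)
  5P = (11, 7)
  6P = (12, 8)
  7P = O

ord(P) = 7


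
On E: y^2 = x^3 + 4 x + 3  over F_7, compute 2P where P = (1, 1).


Doubling: s = (3 x1^2 + a) / (2 y1)
s = (3*1^2 + 4) / (2*1) mod 7 = 0
x3 = s^2 - 2 x1 mod 7 = 0^2 - 2*1 = 5
y3 = s (x1 - x3) - y1 mod 7 = 0 * (1 - 5) - 1 = 6

2P = (5, 6)


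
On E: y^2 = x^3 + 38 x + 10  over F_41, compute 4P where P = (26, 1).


k = 4 = 100_2 (binary, LSB first: 001)
Double-and-add from P = (26, 1):
  bit 0 = 0: acc unchanged = O
  bit 1 = 0: acc unchanged = O
  bit 2 = 1: acc = O + (13, 35) = (13, 35)

4P = (13, 35)


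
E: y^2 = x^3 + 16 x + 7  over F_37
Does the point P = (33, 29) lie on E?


Check whether y^2 = x^3 + 16 x + 7 (mod 37) for (x, y) = (33, 29).
LHS: y^2 = 29^2 mod 37 = 27
RHS: x^3 + 16 x + 7 = 33^3 + 16*33 + 7 mod 37 = 27
LHS = RHS

Yes, on the curve


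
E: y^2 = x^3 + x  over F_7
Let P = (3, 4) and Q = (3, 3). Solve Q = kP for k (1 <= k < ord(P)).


Enumerate multiples of P until we hit Q = (3, 3):
  1P = (3, 4)
  2P = (1, 3)
  3P = (5, 2)
  4P = (0, 0)
  5P = (5, 5)
  6P = (1, 4)
  7P = (3, 3)
Match found at i = 7.

k = 7


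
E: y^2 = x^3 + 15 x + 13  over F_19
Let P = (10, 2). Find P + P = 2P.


Doubling: s = (3 x1^2 + a) / (2 y1)
s = (3*10^2 + 15) / (2*2) mod 19 = 17
x3 = s^2 - 2 x1 mod 19 = 17^2 - 2*10 = 3
y3 = s (x1 - x3) - y1 mod 19 = 17 * (10 - 3) - 2 = 3

2P = (3, 3)


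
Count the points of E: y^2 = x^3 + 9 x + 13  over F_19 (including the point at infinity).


For each x in F_19, count y with y^2 = x^3 + 9 x + 13 mod 19:
  x = 1: RHS = 4, y in [2, 17]  -> 2 point(s)
  x = 2: RHS = 1, y in [1, 18]  -> 2 point(s)
  x = 6: RHS = 17, y in [6, 13]  -> 2 point(s)
  x = 7: RHS = 1, y in [1, 18]  -> 2 point(s)
  x = 9: RHS = 6, y in [5, 14]  -> 2 point(s)
  x = 10: RHS = 1, y in [1, 18]  -> 2 point(s)
  x = 12: RHS = 6, y in [5, 14]  -> 2 point(s)
  x = 13: RHS = 9, y in [3, 16]  -> 2 point(s)
  x = 16: RHS = 16, y in [4, 15]  -> 2 point(s)
  x = 17: RHS = 6, y in [5, 14]  -> 2 point(s)
Affine points: 20. Add the point at infinity: total = 21.

#E(F_19) = 21


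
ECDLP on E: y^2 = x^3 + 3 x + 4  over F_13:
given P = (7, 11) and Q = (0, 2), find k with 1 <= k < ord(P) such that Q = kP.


Enumerate multiples of P until we hit Q = (0, 2):
  1P = (7, 11)
  2P = (11, 9)
  3P = (5, 1)
  4P = (0, 11)
  5P = (6, 2)
  6P = (3, 12)
  7P = (12, 0)
  8P = (3, 1)
  9P = (6, 11)
  10P = (0, 2)
Match found at i = 10.

k = 10


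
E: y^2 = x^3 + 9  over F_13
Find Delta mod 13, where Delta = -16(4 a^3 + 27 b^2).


4 a^3 + 27 b^2 = 4*0^3 + 27*9^2 = 0 + 2187 = 2187
Delta = -16 * (2187) = -34992
Delta mod 13 = 4

Delta = 4 (mod 13)


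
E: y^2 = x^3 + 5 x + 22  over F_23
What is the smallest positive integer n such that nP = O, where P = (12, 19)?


Compute successive multiples of P until we hit O:
  1P = (12, 19)
  2P = (22, 4)
  3P = (20, 16)
  4P = (3, 15)
  5P = (17, 12)
  6P = (7, 20)
  7P = (16, 14)
  8P = (21, 21)
  ... (continuing to 17P)
  17P = O

ord(P) = 17


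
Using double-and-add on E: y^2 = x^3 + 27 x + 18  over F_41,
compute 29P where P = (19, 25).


k = 29 = 11101_2 (binary, LSB first: 10111)
Double-and-add from P = (19, 25):
  bit 0 = 1: acc = O + (19, 25) = (19, 25)
  bit 1 = 0: acc unchanged = (19, 25)
  bit 2 = 1: acc = (19, 25) + (16, 6) = (37, 25)
  bit 3 = 1: acc = (37, 25) + (29, 4) = (12, 15)
  bit 4 = 1: acc = (12, 15) + (25, 0) = (8, 34)

29P = (8, 34)


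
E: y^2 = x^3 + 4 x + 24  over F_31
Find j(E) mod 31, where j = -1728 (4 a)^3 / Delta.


Delta = -16(4 a^3 + 27 b^2) mod 31 = 1
-1728 * (4 a)^3 = -1728 * (4*4)^3 mod 31 = 1
j = 1 * 1^(-1) mod 31 = 1

j = 1 (mod 31)


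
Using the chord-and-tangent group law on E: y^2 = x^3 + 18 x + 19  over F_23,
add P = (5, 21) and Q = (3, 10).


P != Q, so use the chord formula.
s = (y2 - y1) / (x2 - x1) = (12) / (21) mod 23 = 17
x3 = s^2 - x1 - x2 mod 23 = 17^2 - 5 - 3 = 5
y3 = s (x1 - x3) - y1 mod 23 = 17 * (5 - 5) - 21 = 2

P + Q = (5, 2)


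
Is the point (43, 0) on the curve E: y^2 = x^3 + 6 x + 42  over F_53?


Check whether y^2 = x^3 + 6 x + 42 (mod 53) for (x, y) = (43, 0).
LHS: y^2 = 0^2 mod 53 = 0
RHS: x^3 + 6 x + 42 = 43^3 + 6*43 + 42 mod 53 = 42
LHS != RHS

No, not on the curve


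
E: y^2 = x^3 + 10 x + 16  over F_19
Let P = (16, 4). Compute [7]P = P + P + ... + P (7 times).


k = 7 = 111_2 (binary, LSB first: 111)
Double-and-add from P = (16, 4):
  bit 0 = 1: acc = O + (16, 4) = (16, 4)
  bit 1 = 1: acc = (16, 4) + (17, 8) = (2, 14)
  bit 2 = 1: acc = (2, 14) + (5, 18) = (18, 9)

7P = (18, 9)


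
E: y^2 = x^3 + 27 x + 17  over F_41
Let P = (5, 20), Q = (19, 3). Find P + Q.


P != Q, so use the chord formula.
s = (y2 - y1) / (x2 - x1) = (24) / (14) mod 41 = 31
x3 = s^2 - x1 - x2 mod 41 = 31^2 - 5 - 19 = 35
y3 = s (x1 - x3) - y1 mod 41 = 31 * (5 - 35) - 20 = 34

P + Q = (35, 34)


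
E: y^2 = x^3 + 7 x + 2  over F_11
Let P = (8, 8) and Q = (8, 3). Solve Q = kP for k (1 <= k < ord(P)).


Enumerate multiples of P until we hit Q = (8, 3):
  1P = (8, 8)
  2P = (10, 7)
  3P = (7, 8)
  4P = (7, 3)
  5P = (10, 4)
  6P = (8, 3)
Match found at i = 6.

k = 6


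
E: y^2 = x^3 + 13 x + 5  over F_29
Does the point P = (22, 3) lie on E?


Check whether y^2 = x^3 + 13 x + 5 (mod 29) for (x, y) = (22, 3).
LHS: y^2 = 3^2 mod 29 = 9
RHS: x^3 + 13 x + 5 = 22^3 + 13*22 + 5 mod 29 = 6
LHS != RHS

No, not on the curve


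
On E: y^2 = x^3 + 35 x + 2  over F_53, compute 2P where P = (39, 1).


Doubling: s = (3 x1^2 + a) / (2 y1)
s = (3*39^2 + 35) / (2*1) mod 53 = 20
x3 = s^2 - 2 x1 mod 53 = 20^2 - 2*39 = 4
y3 = s (x1 - x3) - y1 mod 53 = 20 * (39 - 4) - 1 = 10

2P = (4, 10)


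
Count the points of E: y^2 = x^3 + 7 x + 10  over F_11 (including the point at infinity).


For each x in F_11, count y with y^2 = x^3 + 7 x + 10 mod 11:
  x = 3: RHS = 3, y in [5, 6]  -> 2 point(s)
  x = 4: RHS = 3, y in [5, 6]  -> 2 point(s)
  x = 5: RHS = 5, y in [4, 7]  -> 2 point(s)
  x = 6: RHS = 4, y in [2, 9]  -> 2 point(s)
Affine points: 8. Add the point at infinity: total = 9.

#E(F_11) = 9


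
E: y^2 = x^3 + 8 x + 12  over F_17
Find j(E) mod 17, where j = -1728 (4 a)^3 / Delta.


Delta = -16(4 a^3 + 27 b^2) mod 17 = 3
-1728 * (4 a)^3 = -1728 * (4*8)^3 mod 17 = 3
j = 3 * 3^(-1) mod 17 = 1

j = 1 (mod 17)


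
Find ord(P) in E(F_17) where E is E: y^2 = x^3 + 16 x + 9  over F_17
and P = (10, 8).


Compute successive multiples of P until we hit O:
  1P = (10, 8)
  2P = (12, 12)
  3P = (16, 14)
  4P = (9, 10)
  5P = (2, 10)
  6P = (4, 16)
  7P = (1, 14)
  8P = (14, 6)
  ... (continuing to 24P)
  24P = O

ord(P) = 24


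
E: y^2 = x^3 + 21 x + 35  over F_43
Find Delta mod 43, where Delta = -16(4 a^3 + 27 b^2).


4 a^3 + 27 b^2 = 4*21^3 + 27*35^2 = 37044 + 33075 = 70119
Delta = -16 * (70119) = -1121904
Delta mod 43 = 9

Delta = 9 (mod 43)


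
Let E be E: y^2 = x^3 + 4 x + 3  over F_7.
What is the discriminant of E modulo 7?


4 a^3 + 27 b^2 = 4*4^3 + 27*3^2 = 256 + 243 = 499
Delta = -16 * (499) = -7984
Delta mod 7 = 3

Delta = 3 (mod 7)


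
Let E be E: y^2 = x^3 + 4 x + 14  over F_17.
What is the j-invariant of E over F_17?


Delta = -16(4 a^3 + 27 b^2) mod 17 = 6
-1728 * (4 a)^3 = -1728 * (4*4)^3 mod 17 = 11
j = 11 * 6^(-1) mod 17 = 16

j = 16 (mod 17)


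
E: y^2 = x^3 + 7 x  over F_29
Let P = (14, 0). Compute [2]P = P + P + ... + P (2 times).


k = 2 = 10_2 (binary, LSB first: 01)
Double-and-add from P = (14, 0):
  bit 0 = 0: acc unchanged = O
  bit 1 = 1: acc = O + O = O

2P = O


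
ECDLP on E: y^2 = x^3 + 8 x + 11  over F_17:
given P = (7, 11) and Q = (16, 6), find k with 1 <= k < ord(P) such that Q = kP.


Enumerate multiples of P until we hit Q = (16, 6):
  1P = (7, 11)
  2P = (12, 4)
  3P = (2, 16)
  4P = (9, 8)
  5P = (16, 11)
  6P = (11, 6)
  7P = (8, 3)
  8P = (15, 2)
  9P = (13, 0)
  10P = (15, 15)
  11P = (8, 14)
  12P = (11, 11)
  13P = (16, 6)
Match found at i = 13.

k = 13


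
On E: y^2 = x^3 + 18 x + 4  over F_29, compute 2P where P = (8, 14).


Doubling: s = (3 x1^2 + a) / (2 y1)
s = (3*8^2 + 18) / (2*14) mod 29 = 22
x3 = s^2 - 2 x1 mod 29 = 22^2 - 2*8 = 4
y3 = s (x1 - x3) - y1 mod 29 = 22 * (8 - 4) - 14 = 16

2P = (4, 16)


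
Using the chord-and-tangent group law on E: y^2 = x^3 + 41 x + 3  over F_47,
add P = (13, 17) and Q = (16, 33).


P != Q, so use the chord formula.
s = (y2 - y1) / (x2 - x1) = (16) / (3) mod 47 = 21
x3 = s^2 - x1 - x2 mod 47 = 21^2 - 13 - 16 = 36
y3 = s (x1 - x3) - y1 mod 47 = 21 * (13 - 36) - 17 = 17

P + Q = (36, 17)


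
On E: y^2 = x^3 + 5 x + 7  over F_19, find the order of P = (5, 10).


Compute successive multiples of P until we hit O:
  1P = (5, 10)
  2P = (6, 5)
  3P = (14, 16)
  4P = (11, 5)
  5P = (0, 8)
  6P = (2, 14)
  7P = (18, 1)
  8P = (3, 12)
  ... (continuing to 21P)
  21P = O

ord(P) = 21


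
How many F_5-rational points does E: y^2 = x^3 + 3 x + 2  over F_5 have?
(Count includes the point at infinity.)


For each x in F_5, count y with y^2 = x^3 + 3 x + 2 mod 5:
  x = 1: RHS = 1, y in [1, 4]  -> 2 point(s)
  x = 2: RHS = 1, y in [1, 4]  -> 2 point(s)
Affine points: 4. Add the point at infinity: total = 5.

#E(F_5) = 5
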